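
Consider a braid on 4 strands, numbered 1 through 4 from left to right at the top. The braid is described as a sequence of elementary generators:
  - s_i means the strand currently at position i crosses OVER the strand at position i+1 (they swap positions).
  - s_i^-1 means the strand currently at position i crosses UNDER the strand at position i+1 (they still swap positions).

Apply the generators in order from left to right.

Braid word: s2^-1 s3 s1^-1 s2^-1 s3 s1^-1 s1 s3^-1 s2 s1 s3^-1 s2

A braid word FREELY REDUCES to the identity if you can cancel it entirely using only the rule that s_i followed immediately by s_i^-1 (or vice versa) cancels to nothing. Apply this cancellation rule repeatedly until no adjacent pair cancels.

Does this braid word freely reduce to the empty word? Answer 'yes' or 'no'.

Gen 1 (s2^-1): push. Stack: [s2^-1]
Gen 2 (s3): push. Stack: [s2^-1 s3]
Gen 3 (s1^-1): push. Stack: [s2^-1 s3 s1^-1]
Gen 4 (s2^-1): push. Stack: [s2^-1 s3 s1^-1 s2^-1]
Gen 5 (s3): push. Stack: [s2^-1 s3 s1^-1 s2^-1 s3]
Gen 6 (s1^-1): push. Stack: [s2^-1 s3 s1^-1 s2^-1 s3 s1^-1]
Gen 7 (s1): cancels prior s1^-1. Stack: [s2^-1 s3 s1^-1 s2^-1 s3]
Gen 8 (s3^-1): cancels prior s3. Stack: [s2^-1 s3 s1^-1 s2^-1]
Gen 9 (s2): cancels prior s2^-1. Stack: [s2^-1 s3 s1^-1]
Gen 10 (s1): cancels prior s1^-1. Stack: [s2^-1 s3]
Gen 11 (s3^-1): cancels prior s3. Stack: [s2^-1]
Gen 12 (s2): cancels prior s2^-1. Stack: []
Reduced word: (empty)

Answer: yes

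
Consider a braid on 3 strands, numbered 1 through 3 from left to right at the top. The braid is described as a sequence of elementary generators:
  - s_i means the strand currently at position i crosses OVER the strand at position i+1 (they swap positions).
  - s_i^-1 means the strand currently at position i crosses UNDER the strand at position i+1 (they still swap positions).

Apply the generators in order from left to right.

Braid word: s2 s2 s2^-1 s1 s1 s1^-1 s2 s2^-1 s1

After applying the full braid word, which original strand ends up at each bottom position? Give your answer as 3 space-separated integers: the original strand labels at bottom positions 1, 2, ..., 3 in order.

Gen 1 (s2): strand 2 crosses over strand 3. Perm now: [1 3 2]
Gen 2 (s2): strand 3 crosses over strand 2. Perm now: [1 2 3]
Gen 3 (s2^-1): strand 2 crosses under strand 3. Perm now: [1 3 2]
Gen 4 (s1): strand 1 crosses over strand 3. Perm now: [3 1 2]
Gen 5 (s1): strand 3 crosses over strand 1. Perm now: [1 3 2]
Gen 6 (s1^-1): strand 1 crosses under strand 3. Perm now: [3 1 2]
Gen 7 (s2): strand 1 crosses over strand 2. Perm now: [3 2 1]
Gen 8 (s2^-1): strand 2 crosses under strand 1. Perm now: [3 1 2]
Gen 9 (s1): strand 3 crosses over strand 1. Perm now: [1 3 2]

Answer: 1 3 2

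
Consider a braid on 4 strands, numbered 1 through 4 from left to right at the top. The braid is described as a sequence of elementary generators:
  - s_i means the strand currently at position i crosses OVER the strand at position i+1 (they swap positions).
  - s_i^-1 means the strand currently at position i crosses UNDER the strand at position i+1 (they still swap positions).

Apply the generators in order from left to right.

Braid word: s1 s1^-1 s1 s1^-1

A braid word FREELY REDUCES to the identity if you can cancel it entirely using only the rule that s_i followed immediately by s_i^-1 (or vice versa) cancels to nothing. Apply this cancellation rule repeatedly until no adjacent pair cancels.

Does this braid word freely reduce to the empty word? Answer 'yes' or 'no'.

Answer: yes

Derivation:
Gen 1 (s1): push. Stack: [s1]
Gen 2 (s1^-1): cancels prior s1. Stack: []
Gen 3 (s1): push. Stack: [s1]
Gen 4 (s1^-1): cancels prior s1. Stack: []
Reduced word: (empty)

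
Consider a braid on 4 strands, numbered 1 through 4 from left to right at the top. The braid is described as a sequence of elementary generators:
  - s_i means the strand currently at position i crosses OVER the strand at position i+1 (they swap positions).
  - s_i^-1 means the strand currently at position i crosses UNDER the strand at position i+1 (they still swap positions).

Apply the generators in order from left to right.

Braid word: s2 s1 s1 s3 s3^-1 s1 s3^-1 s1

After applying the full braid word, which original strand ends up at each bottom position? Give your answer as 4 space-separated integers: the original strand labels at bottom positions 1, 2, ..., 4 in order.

Answer: 1 3 4 2

Derivation:
Gen 1 (s2): strand 2 crosses over strand 3. Perm now: [1 3 2 4]
Gen 2 (s1): strand 1 crosses over strand 3. Perm now: [3 1 2 4]
Gen 3 (s1): strand 3 crosses over strand 1. Perm now: [1 3 2 4]
Gen 4 (s3): strand 2 crosses over strand 4. Perm now: [1 3 4 2]
Gen 5 (s3^-1): strand 4 crosses under strand 2. Perm now: [1 3 2 4]
Gen 6 (s1): strand 1 crosses over strand 3. Perm now: [3 1 2 4]
Gen 7 (s3^-1): strand 2 crosses under strand 4. Perm now: [3 1 4 2]
Gen 8 (s1): strand 3 crosses over strand 1. Perm now: [1 3 4 2]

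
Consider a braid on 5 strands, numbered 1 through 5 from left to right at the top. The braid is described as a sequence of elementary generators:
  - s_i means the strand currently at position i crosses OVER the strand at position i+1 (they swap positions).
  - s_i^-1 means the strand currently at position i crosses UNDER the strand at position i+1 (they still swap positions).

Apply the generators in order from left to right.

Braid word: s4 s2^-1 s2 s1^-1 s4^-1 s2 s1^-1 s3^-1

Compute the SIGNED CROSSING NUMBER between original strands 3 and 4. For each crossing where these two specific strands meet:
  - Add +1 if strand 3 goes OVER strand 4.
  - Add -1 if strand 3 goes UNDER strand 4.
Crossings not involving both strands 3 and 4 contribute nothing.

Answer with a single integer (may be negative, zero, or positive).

Answer: 0

Derivation:
Gen 1: crossing 4x5. Both 3&4? no. Sum: 0
Gen 2: crossing 2x3. Both 3&4? no. Sum: 0
Gen 3: crossing 3x2. Both 3&4? no. Sum: 0
Gen 4: crossing 1x2. Both 3&4? no. Sum: 0
Gen 5: crossing 5x4. Both 3&4? no. Sum: 0
Gen 6: crossing 1x3. Both 3&4? no. Sum: 0
Gen 7: crossing 2x3. Both 3&4? no. Sum: 0
Gen 8: crossing 1x4. Both 3&4? no. Sum: 0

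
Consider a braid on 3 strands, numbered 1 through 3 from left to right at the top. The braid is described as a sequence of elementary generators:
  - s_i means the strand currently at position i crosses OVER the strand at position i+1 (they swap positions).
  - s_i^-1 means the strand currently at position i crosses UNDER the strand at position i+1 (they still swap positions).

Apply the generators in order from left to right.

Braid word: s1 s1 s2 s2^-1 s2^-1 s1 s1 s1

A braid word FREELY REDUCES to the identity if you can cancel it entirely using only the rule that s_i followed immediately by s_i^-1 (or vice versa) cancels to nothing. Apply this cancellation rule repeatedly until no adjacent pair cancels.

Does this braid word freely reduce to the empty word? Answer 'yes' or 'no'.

Answer: no

Derivation:
Gen 1 (s1): push. Stack: [s1]
Gen 2 (s1): push. Stack: [s1 s1]
Gen 3 (s2): push. Stack: [s1 s1 s2]
Gen 4 (s2^-1): cancels prior s2. Stack: [s1 s1]
Gen 5 (s2^-1): push. Stack: [s1 s1 s2^-1]
Gen 6 (s1): push. Stack: [s1 s1 s2^-1 s1]
Gen 7 (s1): push. Stack: [s1 s1 s2^-1 s1 s1]
Gen 8 (s1): push. Stack: [s1 s1 s2^-1 s1 s1 s1]
Reduced word: s1 s1 s2^-1 s1 s1 s1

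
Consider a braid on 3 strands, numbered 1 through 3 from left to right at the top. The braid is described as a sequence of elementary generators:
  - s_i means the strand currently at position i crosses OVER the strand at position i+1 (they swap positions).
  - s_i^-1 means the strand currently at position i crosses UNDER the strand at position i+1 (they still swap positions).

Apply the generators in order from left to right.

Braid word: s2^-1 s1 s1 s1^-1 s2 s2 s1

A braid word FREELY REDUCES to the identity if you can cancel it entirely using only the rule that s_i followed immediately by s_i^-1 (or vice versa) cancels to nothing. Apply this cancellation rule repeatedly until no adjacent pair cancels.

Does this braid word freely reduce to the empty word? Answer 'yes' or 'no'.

Gen 1 (s2^-1): push. Stack: [s2^-1]
Gen 2 (s1): push. Stack: [s2^-1 s1]
Gen 3 (s1): push. Stack: [s2^-1 s1 s1]
Gen 4 (s1^-1): cancels prior s1. Stack: [s2^-1 s1]
Gen 5 (s2): push. Stack: [s2^-1 s1 s2]
Gen 6 (s2): push. Stack: [s2^-1 s1 s2 s2]
Gen 7 (s1): push. Stack: [s2^-1 s1 s2 s2 s1]
Reduced word: s2^-1 s1 s2 s2 s1

Answer: no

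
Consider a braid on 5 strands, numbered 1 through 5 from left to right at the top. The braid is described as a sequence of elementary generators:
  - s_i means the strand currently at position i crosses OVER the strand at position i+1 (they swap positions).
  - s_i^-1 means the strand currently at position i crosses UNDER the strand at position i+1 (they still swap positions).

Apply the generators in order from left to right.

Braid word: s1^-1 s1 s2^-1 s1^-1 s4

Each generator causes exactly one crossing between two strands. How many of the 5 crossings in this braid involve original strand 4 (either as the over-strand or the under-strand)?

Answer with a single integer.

Answer: 1

Derivation:
Gen 1: crossing 1x2. Involves strand 4? no. Count so far: 0
Gen 2: crossing 2x1. Involves strand 4? no. Count so far: 0
Gen 3: crossing 2x3. Involves strand 4? no. Count so far: 0
Gen 4: crossing 1x3. Involves strand 4? no. Count so far: 0
Gen 5: crossing 4x5. Involves strand 4? yes. Count so far: 1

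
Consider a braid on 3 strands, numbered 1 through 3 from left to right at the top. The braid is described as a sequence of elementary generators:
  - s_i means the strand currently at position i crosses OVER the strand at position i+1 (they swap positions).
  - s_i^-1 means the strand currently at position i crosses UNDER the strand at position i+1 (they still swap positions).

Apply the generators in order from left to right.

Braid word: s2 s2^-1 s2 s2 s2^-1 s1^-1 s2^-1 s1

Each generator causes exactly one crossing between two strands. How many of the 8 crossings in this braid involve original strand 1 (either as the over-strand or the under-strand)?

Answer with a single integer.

Gen 1: crossing 2x3. Involves strand 1? no. Count so far: 0
Gen 2: crossing 3x2. Involves strand 1? no. Count so far: 0
Gen 3: crossing 2x3. Involves strand 1? no. Count so far: 0
Gen 4: crossing 3x2. Involves strand 1? no. Count so far: 0
Gen 5: crossing 2x3. Involves strand 1? no. Count so far: 0
Gen 6: crossing 1x3. Involves strand 1? yes. Count so far: 1
Gen 7: crossing 1x2. Involves strand 1? yes. Count so far: 2
Gen 8: crossing 3x2. Involves strand 1? no. Count so far: 2

Answer: 2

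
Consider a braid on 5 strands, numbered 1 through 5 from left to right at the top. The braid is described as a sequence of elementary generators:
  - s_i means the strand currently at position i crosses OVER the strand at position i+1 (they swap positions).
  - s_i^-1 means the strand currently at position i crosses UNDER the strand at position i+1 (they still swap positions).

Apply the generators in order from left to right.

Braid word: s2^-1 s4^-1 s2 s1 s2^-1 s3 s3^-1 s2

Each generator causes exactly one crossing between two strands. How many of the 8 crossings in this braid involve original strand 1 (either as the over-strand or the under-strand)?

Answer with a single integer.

Gen 1: crossing 2x3. Involves strand 1? no. Count so far: 0
Gen 2: crossing 4x5. Involves strand 1? no. Count so far: 0
Gen 3: crossing 3x2. Involves strand 1? no. Count so far: 0
Gen 4: crossing 1x2. Involves strand 1? yes. Count so far: 1
Gen 5: crossing 1x3. Involves strand 1? yes. Count so far: 2
Gen 6: crossing 1x5. Involves strand 1? yes. Count so far: 3
Gen 7: crossing 5x1. Involves strand 1? yes. Count so far: 4
Gen 8: crossing 3x1. Involves strand 1? yes. Count so far: 5

Answer: 5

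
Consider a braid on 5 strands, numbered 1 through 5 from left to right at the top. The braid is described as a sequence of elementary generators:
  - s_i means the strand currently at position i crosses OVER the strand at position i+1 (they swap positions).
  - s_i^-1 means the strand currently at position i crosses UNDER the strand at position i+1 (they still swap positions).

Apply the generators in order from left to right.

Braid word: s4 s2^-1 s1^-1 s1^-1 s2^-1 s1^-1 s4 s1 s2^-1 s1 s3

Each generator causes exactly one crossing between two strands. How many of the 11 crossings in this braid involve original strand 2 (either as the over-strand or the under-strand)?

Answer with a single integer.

Answer: 6

Derivation:
Gen 1: crossing 4x5. Involves strand 2? no. Count so far: 0
Gen 2: crossing 2x3. Involves strand 2? yes. Count so far: 1
Gen 3: crossing 1x3. Involves strand 2? no. Count so far: 1
Gen 4: crossing 3x1. Involves strand 2? no. Count so far: 1
Gen 5: crossing 3x2. Involves strand 2? yes. Count so far: 2
Gen 6: crossing 1x2. Involves strand 2? yes. Count so far: 3
Gen 7: crossing 5x4. Involves strand 2? no. Count so far: 3
Gen 8: crossing 2x1. Involves strand 2? yes. Count so far: 4
Gen 9: crossing 2x3. Involves strand 2? yes. Count so far: 5
Gen 10: crossing 1x3. Involves strand 2? no. Count so far: 5
Gen 11: crossing 2x4. Involves strand 2? yes. Count so far: 6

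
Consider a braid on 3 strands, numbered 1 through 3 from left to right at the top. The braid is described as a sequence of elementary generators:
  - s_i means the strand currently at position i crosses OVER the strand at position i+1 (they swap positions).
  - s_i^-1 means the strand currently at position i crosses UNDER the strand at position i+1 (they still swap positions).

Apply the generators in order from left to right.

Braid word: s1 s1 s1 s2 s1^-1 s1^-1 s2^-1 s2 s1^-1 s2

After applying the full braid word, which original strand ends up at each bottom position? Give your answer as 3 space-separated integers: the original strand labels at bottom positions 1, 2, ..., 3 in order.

Gen 1 (s1): strand 1 crosses over strand 2. Perm now: [2 1 3]
Gen 2 (s1): strand 2 crosses over strand 1. Perm now: [1 2 3]
Gen 3 (s1): strand 1 crosses over strand 2. Perm now: [2 1 3]
Gen 4 (s2): strand 1 crosses over strand 3. Perm now: [2 3 1]
Gen 5 (s1^-1): strand 2 crosses under strand 3. Perm now: [3 2 1]
Gen 6 (s1^-1): strand 3 crosses under strand 2. Perm now: [2 3 1]
Gen 7 (s2^-1): strand 3 crosses under strand 1. Perm now: [2 1 3]
Gen 8 (s2): strand 1 crosses over strand 3. Perm now: [2 3 1]
Gen 9 (s1^-1): strand 2 crosses under strand 3. Perm now: [3 2 1]
Gen 10 (s2): strand 2 crosses over strand 1. Perm now: [3 1 2]

Answer: 3 1 2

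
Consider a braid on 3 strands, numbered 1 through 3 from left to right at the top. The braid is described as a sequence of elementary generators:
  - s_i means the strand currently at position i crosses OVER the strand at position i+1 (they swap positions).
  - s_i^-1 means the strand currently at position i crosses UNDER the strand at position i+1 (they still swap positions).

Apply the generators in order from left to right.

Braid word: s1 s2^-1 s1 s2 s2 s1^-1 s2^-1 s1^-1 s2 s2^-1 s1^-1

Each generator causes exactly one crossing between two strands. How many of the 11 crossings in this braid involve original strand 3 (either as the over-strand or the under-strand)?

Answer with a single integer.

Gen 1: crossing 1x2. Involves strand 3? no. Count so far: 0
Gen 2: crossing 1x3. Involves strand 3? yes. Count so far: 1
Gen 3: crossing 2x3. Involves strand 3? yes. Count so far: 2
Gen 4: crossing 2x1. Involves strand 3? no. Count so far: 2
Gen 5: crossing 1x2. Involves strand 3? no. Count so far: 2
Gen 6: crossing 3x2. Involves strand 3? yes. Count so far: 3
Gen 7: crossing 3x1. Involves strand 3? yes. Count so far: 4
Gen 8: crossing 2x1. Involves strand 3? no. Count so far: 4
Gen 9: crossing 2x3. Involves strand 3? yes. Count so far: 5
Gen 10: crossing 3x2. Involves strand 3? yes. Count so far: 6
Gen 11: crossing 1x2. Involves strand 3? no. Count so far: 6

Answer: 6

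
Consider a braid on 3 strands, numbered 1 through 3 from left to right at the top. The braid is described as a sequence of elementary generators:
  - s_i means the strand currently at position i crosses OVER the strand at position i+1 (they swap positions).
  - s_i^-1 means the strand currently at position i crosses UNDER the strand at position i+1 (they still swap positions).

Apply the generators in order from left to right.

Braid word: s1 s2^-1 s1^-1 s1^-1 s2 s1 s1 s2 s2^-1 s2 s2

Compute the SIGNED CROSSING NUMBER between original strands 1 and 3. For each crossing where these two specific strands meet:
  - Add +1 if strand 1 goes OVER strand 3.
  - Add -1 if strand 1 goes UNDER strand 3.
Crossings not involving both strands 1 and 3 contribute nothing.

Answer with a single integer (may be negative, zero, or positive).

Gen 1: crossing 1x2. Both 1&3? no. Sum: 0
Gen 2: 1 under 3. Both 1&3? yes. Contrib: -1. Sum: -1
Gen 3: crossing 2x3. Both 1&3? no. Sum: -1
Gen 4: crossing 3x2. Both 1&3? no. Sum: -1
Gen 5: 3 over 1. Both 1&3? yes. Contrib: -1. Sum: -2
Gen 6: crossing 2x1. Both 1&3? no. Sum: -2
Gen 7: crossing 1x2. Both 1&3? no. Sum: -2
Gen 8: 1 over 3. Both 1&3? yes. Contrib: +1. Sum: -1
Gen 9: 3 under 1. Both 1&3? yes. Contrib: +1. Sum: 0
Gen 10: 1 over 3. Both 1&3? yes. Contrib: +1. Sum: 1
Gen 11: 3 over 1. Both 1&3? yes. Contrib: -1. Sum: 0

Answer: 0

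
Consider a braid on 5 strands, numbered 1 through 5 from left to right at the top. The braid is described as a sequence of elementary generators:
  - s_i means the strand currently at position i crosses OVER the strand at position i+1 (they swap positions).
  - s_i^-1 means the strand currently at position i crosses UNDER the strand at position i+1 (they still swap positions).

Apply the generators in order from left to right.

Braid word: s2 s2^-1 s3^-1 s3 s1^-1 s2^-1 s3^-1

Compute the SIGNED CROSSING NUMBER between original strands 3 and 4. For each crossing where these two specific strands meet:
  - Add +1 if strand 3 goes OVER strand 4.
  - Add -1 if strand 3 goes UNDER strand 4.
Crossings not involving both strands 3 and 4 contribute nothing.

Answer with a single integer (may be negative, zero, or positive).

Gen 1: crossing 2x3. Both 3&4? no. Sum: 0
Gen 2: crossing 3x2. Both 3&4? no. Sum: 0
Gen 3: 3 under 4. Both 3&4? yes. Contrib: -1. Sum: -1
Gen 4: 4 over 3. Both 3&4? yes. Contrib: -1. Sum: -2
Gen 5: crossing 1x2. Both 3&4? no. Sum: -2
Gen 6: crossing 1x3. Both 3&4? no. Sum: -2
Gen 7: crossing 1x4. Both 3&4? no. Sum: -2

Answer: -2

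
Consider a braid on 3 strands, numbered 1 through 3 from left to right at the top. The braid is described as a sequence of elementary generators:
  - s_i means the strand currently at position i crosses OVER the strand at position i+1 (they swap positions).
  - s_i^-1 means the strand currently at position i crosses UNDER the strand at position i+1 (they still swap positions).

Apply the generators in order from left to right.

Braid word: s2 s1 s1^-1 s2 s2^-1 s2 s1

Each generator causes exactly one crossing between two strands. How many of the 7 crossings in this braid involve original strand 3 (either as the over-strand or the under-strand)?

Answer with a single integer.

Gen 1: crossing 2x3. Involves strand 3? yes. Count so far: 1
Gen 2: crossing 1x3. Involves strand 3? yes. Count so far: 2
Gen 3: crossing 3x1. Involves strand 3? yes. Count so far: 3
Gen 4: crossing 3x2. Involves strand 3? yes. Count so far: 4
Gen 5: crossing 2x3. Involves strand 3? yes. Count so far: 5
Gen 6: crossing 3x2. Involves strand 3? yes. Count so far: 6
Gen 7: crossing 1x2. Involves strand 3? no. Count so far: 6

Answer: 6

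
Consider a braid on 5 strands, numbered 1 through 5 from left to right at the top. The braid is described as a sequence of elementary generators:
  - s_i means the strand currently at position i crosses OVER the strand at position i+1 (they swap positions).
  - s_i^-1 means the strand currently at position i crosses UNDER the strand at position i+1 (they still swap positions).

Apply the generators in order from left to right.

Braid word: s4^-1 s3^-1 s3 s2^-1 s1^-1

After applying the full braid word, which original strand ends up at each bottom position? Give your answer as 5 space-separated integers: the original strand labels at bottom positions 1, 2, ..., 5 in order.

Answer: 3 1 2 5 4

Derivation:
Gen 1 (s4^-1): strand 4 crosses under strand 5. Perm now: [1 2 3 5 4]
Gen 2 (s3^-1): strand 3 crosses under strand 5. Perm now: [1 2 5 3 4]
Gen 3 (s3): strand 5 crosses over strand 3. Perm now: [1 2 3 5 4]
Gen 4 (s2^-1): strand 2 crosses under strand 3. Perm now: [1 3 2 5 4]
Gen 5 (s1^-1): strand 1 crosses under strand 3. Perm now: [3 1 2 5 4]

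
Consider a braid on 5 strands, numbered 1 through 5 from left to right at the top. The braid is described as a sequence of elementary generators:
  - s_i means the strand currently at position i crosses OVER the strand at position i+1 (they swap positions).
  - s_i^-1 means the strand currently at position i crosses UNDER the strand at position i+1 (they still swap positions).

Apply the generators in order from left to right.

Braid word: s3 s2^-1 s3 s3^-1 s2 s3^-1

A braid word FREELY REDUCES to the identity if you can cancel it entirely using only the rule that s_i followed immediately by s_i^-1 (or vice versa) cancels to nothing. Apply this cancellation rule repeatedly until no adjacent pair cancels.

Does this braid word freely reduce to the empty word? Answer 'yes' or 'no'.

Gen 1 (s3): push. Stack: [s3]
Gen 2 (s2^-1): push. Stack: [s3 s2^-1]
Gen 3 (s3): push. Stack: [s3 s2^-1 s3]
Gen 4 (s3^-1): cancels prior s3. Stack: [s3 s2^-1]
Gen 5 (s2): cancels prior s2^-1. Stack: [s3]
Gen 6 (s3^-1): cancels prior s3. Stack: []
Reduced word: (empty)

Answer: yes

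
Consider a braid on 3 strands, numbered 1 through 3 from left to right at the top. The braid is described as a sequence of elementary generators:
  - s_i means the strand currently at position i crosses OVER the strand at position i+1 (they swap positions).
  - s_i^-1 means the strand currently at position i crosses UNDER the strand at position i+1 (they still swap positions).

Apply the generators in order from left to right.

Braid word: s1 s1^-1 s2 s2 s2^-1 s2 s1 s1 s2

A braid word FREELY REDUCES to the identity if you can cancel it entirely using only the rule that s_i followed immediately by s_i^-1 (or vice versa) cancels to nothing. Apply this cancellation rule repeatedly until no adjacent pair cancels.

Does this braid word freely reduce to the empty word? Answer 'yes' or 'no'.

Answer: no

Derivation:
Gen 1 (s1): push. Stack: [s1]
Gen 2 (s1^-1): cancels prior s1. Stack: []
Gen 3 (s2): push. Stack: [s2]
Gen 4 (s2): push. Stack: [s2 s2]
Gen 5 (s2^-1): cancels prior s2. Stack: [s2]
Gen 6 (s2): push. Stack: [s2 s2]
Gen 7 (s1): push. Stack: [s2 s2 s1]
Gen 8 (s1): push. Stack: [s2 s2 s1 s1]
Gen 9 (s2): push. Stack: [s2 s2 s1 s1 s2]
Reduced word: s2 s2 s1 s1 s2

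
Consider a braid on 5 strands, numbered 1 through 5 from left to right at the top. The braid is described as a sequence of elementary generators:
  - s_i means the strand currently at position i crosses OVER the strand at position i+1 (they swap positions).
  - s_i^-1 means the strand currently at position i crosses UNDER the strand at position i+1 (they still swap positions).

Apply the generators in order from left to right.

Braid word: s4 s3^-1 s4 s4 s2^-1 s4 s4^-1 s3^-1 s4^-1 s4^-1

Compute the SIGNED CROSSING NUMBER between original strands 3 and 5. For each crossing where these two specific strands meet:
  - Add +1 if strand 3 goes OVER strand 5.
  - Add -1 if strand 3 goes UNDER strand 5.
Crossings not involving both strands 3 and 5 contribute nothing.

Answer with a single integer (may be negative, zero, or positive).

Gen 1: crossing 4x5. Both 3&5? no. Sum: 0
Gen 2: 3 under 5. Both 3&5? yes. Contrib: -1. Sum: -1
Gen 3: crossing 3x4. Both 3&5? no. Sum: -1
Gen 4: crossing 4x3. Both 3&5? no. Sum: -1
Gen 5: crossing 2x5. Both 3&5? no. Sum: -1
Gen 6: crossing 3x4. Both 3&5? no. Sum: -1
Gen 7: crossing 4x3. Both 3&5? no. Sum: -1
Gen 8: crossing 2x3. Both 3&5? no. Sum: -1
Gen 9: crossing 2x4. Both 3&5? no. Sum: -1
Gen 10: crossing 4x2. Both 3&5? no. Sum: -1

Answer: -1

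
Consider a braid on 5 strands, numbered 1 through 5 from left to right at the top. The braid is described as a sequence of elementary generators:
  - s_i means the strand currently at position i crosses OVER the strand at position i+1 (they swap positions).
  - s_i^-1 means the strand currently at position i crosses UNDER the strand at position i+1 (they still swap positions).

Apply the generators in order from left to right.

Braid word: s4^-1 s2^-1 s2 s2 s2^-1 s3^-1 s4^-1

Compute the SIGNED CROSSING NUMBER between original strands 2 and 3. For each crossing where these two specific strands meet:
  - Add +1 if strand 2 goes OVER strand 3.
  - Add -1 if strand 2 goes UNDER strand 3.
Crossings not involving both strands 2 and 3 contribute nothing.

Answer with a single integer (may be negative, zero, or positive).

Gen 1: crossing 4x5. Both 2&3? no. Sum: 0
Gen 2: 2 under 3. Both 2&3? yes. Contrib: -1. Sum: -1
Gen 3: 3 over 2. Both 2&3? yes. Contrib: -1. Sum: -2
Gen 4: 2 over 3. Both 2&3? yes. Contrib: +1. Sum: -1
Gen 5: 3 under 2. Both 2&3? yes. Contrib: +1. Sum: 0
Gen 6: crossing 3x5. Both 2&3? no. Sum: 0
Gen 7: crossing 3x4. Both 2&3? no. Sum: 0

Answer: 0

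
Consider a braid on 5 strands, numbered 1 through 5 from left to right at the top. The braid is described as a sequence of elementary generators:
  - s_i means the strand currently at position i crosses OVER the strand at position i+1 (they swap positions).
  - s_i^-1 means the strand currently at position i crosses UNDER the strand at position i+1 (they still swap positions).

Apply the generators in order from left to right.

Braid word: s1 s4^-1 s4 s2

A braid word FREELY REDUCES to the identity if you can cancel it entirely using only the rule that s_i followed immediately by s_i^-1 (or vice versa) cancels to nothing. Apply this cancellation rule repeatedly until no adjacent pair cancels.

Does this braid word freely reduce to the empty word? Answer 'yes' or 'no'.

Answer: no

Derivation:
Gen 1 (s1): push. Stack: [s1]
Gen 2 (s4^-1): push. Stack: [s1 s4^-1]
Gen 3 (s4): cancels prior s4^-1. Stack: [s1]
Gen 4 (s2): push. Stack: [s1 s2]
Reduced word: s1 s2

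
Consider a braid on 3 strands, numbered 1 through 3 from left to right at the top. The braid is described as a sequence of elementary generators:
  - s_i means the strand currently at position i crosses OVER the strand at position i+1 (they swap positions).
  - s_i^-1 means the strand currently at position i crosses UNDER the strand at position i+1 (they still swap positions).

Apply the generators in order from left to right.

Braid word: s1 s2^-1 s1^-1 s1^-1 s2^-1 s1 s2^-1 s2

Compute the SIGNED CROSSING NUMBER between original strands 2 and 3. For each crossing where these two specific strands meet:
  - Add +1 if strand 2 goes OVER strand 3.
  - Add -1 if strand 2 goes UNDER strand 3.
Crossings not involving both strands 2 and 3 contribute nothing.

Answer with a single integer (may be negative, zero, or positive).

Gen 1: crossing 1x2. Both 2&3? no. Sum: 0
Gen 2: crossing 1x3. Both 2&3? no. Sum: 0
Gen 3: 2 under 3. Both 2&3? yes. Contrib: -1. Sum: -1
Gen 4: 3 under 2. Both 2&3? yes. Contrib: +1. Sum: 0
Gen 5: crossing 3x1. Both 2&3? no. Sum: 0
Gen 6: crossing 2x1. Both 2&3? no. Sum: 0
Gen 7: 2 under 3. Both 2&3? yes. Contrib: -1. Sum: -1
Gen 8: 3 over 2. Both 2&3? yes. Contrib: -1. Sum: -2

Answer: -2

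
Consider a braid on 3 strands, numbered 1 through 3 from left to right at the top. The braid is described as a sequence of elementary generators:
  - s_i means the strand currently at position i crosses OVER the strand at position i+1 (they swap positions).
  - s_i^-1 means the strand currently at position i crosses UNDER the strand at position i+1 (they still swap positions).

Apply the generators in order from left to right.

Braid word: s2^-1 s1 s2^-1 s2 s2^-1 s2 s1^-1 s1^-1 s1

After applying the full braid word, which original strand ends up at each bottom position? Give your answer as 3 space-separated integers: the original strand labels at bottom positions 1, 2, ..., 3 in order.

Gen 1 (s2^-1): strand 2 crosses under strand 3. Perm now: [1 3 2]
Gen 2 (s1): strand 1 crosses over strand 3. Perm now: [3 1 2]
Gen 3 (s2^-1): strand 1 crosses under strand 2. Perm now: [3 2 1]
Gen 4 (s2): strand 2 crosses over strand 1. Perm now: [3 1 2]
Gen 5 (s2^-1): strand 1 crosses under strand 2. Perm now: [3 2 1]
Gen 6 (s2): strand 2 crosses over strand 1. Perm now: [3 1 2]
Gen 7 (s1^-1): strand 3 crosses under strand 1. Perm now: [1 3 2]
Gen 8 (s1^-1): strand 1 crosses under strand 3. Perm now: [3 1 2]
Gen 9 (s1): strand 3 crosses over strand 1. Perm now: [1 3 2]

Answer: 1 3 2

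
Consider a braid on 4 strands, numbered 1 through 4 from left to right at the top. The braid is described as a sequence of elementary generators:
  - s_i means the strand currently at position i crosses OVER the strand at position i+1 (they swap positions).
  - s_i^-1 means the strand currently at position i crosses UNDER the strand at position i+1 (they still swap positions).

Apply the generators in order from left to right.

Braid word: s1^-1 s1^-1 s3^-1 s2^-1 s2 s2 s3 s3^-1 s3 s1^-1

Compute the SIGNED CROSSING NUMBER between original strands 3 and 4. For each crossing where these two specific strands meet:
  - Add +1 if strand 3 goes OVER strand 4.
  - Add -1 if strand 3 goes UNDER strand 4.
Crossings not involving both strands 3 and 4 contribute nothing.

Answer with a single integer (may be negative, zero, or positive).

Gen 1: crossing 1x2. Both 3&4? no. Sum: 0
Gen 2: crossing 2x1. Both 3&4? no. Sum: 0
Gen 3: 3 under 4. Both 3&4? yes. Contrib: -1. Sum: -1
Gen 4: crossing 2x4. Both 3&4? no. Sum: -1
Gen 5: crossing 4x2. Both 3&4? no. Sum: -1
Gen 6: crossing 2x4. Both 3&4? no. Sum: -1
Gen 7: crossing 2x3. Both 3&4? no. Sum: -1
Gen 8: crossing 3x2. Both 3&4? no. Sum: -1
Gen 9: crossing 2x3. Both 3&4? no. Sum: -1
Gen 10: crossing 1x4. Both 3&4? no. Sum: -1

Answer: -1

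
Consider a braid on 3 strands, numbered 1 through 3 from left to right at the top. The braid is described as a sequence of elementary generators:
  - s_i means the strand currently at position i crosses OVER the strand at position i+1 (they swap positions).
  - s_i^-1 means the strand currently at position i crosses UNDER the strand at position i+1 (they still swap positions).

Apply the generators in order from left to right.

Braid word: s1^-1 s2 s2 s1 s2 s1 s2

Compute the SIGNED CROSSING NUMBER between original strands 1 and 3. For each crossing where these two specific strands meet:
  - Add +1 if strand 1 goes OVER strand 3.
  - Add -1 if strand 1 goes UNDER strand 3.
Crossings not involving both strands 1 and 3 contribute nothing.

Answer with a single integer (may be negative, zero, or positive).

Gen 1: crossing 1x2. Both 1&3? no. Sum: 0
Gen 2: 1 over 3. Both 1&3? yes. Contrib: +1. Sum: 1
Gen 3: 3 over 1. Both 1&3? yes. Contrib: -1. Sum: 0
Gen 4: crossing 2x1. Both 1&3? no. Sum: 0
Gen 5: crossing 2x3. Both 1&3? no. Sum: 0
Gen 6: 1 over 3. Both 1&3? yes. Contrib: +1. Sum: 1
Gen 7: crossing 1x2. Both 1&3? no. Sum: 1

Answer: 1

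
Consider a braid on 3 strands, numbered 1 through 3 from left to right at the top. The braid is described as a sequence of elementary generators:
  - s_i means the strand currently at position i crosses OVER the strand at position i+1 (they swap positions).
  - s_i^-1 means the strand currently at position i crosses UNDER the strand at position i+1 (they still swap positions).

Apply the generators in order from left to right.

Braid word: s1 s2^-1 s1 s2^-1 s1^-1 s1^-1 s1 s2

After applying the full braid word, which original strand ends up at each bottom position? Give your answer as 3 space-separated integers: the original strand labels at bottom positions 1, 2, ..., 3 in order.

Gen 1 (s1): strand 1 crosses over strand 2. Perm now: [2 1 3]
Gen 2 (s2^-1): strand 1 crosses under strand 3. Perm now: [2 3 1]
Gen 3 (s1): strand 2 crosses over strand 3. Perm now: [3 2 1]
Gen 4 (s2^-1): strand 2 crosses under strand 1. Perm now: [3 1 2]
Gen 5 (s1^-1): strand 3 crosses under strand 1. Perm now: [1 3 2]
Gen 6 (s1^-1): strand 1 crosses under strand 3. Perm now: [3 1 2]
Gen 7 (s1): strand 3 crosses over strand 1. Perm now: [1 3 2]
Gen 8 (s2): strand 3 crosses over strand 2. Perm now: [1 2 3]

Answer: 1 2 3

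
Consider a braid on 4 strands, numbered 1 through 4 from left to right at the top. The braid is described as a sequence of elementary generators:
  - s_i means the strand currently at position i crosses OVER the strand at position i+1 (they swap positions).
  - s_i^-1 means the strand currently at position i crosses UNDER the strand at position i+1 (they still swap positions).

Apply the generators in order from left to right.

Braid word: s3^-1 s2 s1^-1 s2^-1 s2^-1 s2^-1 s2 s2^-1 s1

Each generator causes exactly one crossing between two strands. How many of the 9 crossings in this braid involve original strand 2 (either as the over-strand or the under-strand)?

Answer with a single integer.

Answer: 7

Derivation:
Gen 1: crossing 3x4. Involves strand 2? no. Count so far: 0
Gen 2: crossing 2x4. Involves strand 2? yes. Count so far: 1
Gen 3: crossing 1x4. Involves strand 2? no. Count so far: 1
Gen 4: crossing 1x2. Involves strand 2? yes. Count so far: 2
Gen 5: crossing 2x1. Involves strand 2? yes. Count so far: 3
Gen 6: crossing 1x2. Involves strand 2? yes. Count so far: 4
Gen 7: crossing 2x1. Involves strand 2? yes. Count so far: 5
Gen 8: crossing 1x2. Involves strand 2? yes. Count so far: 6
Gen 9: crossing 4x2. Involves strand 2? yes. Count so far: 7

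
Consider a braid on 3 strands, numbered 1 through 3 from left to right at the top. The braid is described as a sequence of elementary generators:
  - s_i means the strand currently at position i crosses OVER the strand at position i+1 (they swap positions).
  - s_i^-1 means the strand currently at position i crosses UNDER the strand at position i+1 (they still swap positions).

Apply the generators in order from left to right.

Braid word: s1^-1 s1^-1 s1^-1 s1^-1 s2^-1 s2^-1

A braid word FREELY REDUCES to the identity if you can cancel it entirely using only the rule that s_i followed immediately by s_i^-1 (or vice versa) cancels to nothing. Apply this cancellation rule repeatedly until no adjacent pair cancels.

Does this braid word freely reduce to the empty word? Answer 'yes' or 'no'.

Gen 1 (s1^-1): push. Stack: [s1^-1]
Gen 2 (s1^-1): push. Stack: [s1^-1 s1^-1]
Gen 3 (s1^-1): push. Stack: [s1^-1 s1^-1 s1^-1]
Gen 4 (s1^-1): push. Stack: [s1^-1 s1^-1 s1^-1 s1^-1]
Gen 5 (s2^-1): push. Stack: [s1^-1 s1^-1 s1^-1 s1^-1 s2^-1]
Gen 6 (s2^-1): push. Stack: [s1^-1 s1^-1 s1^-1 s1^-1 s2^-1 s2^-1]
Reduced word: s1^-1 s1^-1 s1^-1 s1^-1 s2^-1 s2^-1

Answer: no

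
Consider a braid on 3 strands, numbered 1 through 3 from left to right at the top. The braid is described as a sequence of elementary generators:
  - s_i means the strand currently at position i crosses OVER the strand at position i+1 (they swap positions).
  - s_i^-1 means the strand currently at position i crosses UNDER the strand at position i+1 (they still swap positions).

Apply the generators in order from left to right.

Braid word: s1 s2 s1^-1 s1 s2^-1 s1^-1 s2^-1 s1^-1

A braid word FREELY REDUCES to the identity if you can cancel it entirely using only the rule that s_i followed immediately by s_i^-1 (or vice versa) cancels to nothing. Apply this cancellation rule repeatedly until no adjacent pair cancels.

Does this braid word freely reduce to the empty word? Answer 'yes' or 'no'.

Gen 1 (s1): push. Stack: [s1]
Gen 2 (s2): push. Stack: [s1 s2]
Gen 3 (s1^-1): push. Stack: [s1 s2 s1^-1]
Gen 4 (s1): cancels prior s1^-1. Stack: [s1 s2]
Gen 5 (s2^-1): cancels prior s2. Stack: [s1]
Gen 6 (s1^-1): cancels prior s1. Stack: []
Gen 7 (s2^-1): push. Stack: [s2^-1]
Gen 8 (s1^-1): push. Stack: [s2^-1 s1^-1]
Reduced word: s2^-1 s1^-1

Answer: no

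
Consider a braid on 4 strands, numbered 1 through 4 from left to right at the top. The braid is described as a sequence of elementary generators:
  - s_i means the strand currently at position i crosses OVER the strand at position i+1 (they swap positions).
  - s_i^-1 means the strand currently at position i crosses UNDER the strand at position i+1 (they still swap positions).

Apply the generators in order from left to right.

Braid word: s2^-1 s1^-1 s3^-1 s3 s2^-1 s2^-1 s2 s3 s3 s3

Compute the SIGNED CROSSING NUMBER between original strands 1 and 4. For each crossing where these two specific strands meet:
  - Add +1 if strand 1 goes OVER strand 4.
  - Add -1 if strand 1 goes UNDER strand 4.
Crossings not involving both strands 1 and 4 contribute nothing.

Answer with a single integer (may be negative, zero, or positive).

Gen 1: crossing 2x3. Both 1&4? no. Sum: 0
Gen 2: crossing 1x3. Both 1&4? no. Sum: 0
Gen 3: crossing 2x4. Both 1&4? no. Sum: 0
Gen 4: crossing 4x2. Both 1&4? no. Sum: 0
Gen 5: crossing 1x2. Both 1&4? no. Sum: 0
Gen 6: crossing 2x1. Both 1&4? no. Sum: 0
Gen 7: crossing 1x2. Both 1&4? no. Sum: 0
Gen 8: 1 over 4. Both 1&4? yes. Contrib: +1. Sum: 1
Gen 9: 4 over 1. Both 1&4? yes. Contrib: -1. Sum: 0
Gen 10: 1 over 4. Both 1&4? yes. Contrib: +1. Sum: 1

Answer: 1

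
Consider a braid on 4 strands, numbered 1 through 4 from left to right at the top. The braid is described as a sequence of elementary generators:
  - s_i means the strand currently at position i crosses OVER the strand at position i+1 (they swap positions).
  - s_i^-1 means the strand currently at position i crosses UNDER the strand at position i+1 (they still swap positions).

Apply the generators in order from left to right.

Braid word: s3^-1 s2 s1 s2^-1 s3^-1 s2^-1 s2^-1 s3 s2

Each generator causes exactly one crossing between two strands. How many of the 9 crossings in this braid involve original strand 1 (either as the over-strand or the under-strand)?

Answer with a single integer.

Gen 1: crossing 3x4. Involves strand 1? no. Count so far: 0
Gen 2: crossing 2x4. Involves strand 1? no. Count so far: 0
Gen 3: crossing 1x4. Involves strand 1? yes. Count so far: 1
Gen 4: crossing 1x2. Involves strand 1? yes. Count so far: 2
Gen 5: crossing 1x3. Involves strand 1? yes. Count so far: 3
Gen 6: crossing 2x3. Involves strand 1? no. Count so far: 3
Gen 7: crossing 3x2. Involves strand 1? no. Count so far: 3
Gen 8: crossing 3x1. Involves strand 1? yes. Count so far: 4
Gen 9: crossing 2x1. Involves strand 1? yes. Count so far: 5

Answer: 5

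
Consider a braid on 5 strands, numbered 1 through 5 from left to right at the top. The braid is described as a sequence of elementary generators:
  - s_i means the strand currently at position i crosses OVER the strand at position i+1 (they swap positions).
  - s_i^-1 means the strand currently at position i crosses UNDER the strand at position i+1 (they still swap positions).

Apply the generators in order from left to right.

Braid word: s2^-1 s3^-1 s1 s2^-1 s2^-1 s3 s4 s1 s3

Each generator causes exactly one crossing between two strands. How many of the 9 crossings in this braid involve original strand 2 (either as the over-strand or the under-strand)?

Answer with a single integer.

Gen 1: crossing 2x3. Involves strand 2? yes. Count so far: 1
Gen 2: crossing 2x4. Involves strand 2? yes. Count so far: 2
Gen 3: crossing 1x3. Involves strand 2? no. Count so far: 2
Gen 4: crossing 1x4. Involves strand 2? no. Count so far: 2
Gen 5: crossing 4x1. Involves strand 2? no. Count so far: 2
Gen 6: crossing 4x2. Involves strand 2? yes. Count so far: 3
Gen 7: crossing 4x5. Involves strand 2? no. Count so far: 3
Gen 8: crossing 3x1. Involves strand 2? no. Count so far: 3
Gen 9: crossing 2x5. Involves strand 2? yes. Count so far: 4

Answer: 4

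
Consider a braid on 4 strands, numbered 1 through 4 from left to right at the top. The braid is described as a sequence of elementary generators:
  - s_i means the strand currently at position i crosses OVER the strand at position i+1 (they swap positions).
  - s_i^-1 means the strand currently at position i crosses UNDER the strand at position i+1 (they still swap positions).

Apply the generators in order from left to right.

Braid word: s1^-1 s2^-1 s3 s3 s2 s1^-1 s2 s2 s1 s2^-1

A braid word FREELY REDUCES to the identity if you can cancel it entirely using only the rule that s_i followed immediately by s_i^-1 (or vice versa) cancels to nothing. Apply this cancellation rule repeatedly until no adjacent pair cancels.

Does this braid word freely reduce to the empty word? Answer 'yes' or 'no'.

Answer: no

Derivation:
Gen 1 (s1^-1): push. Stack: [s1^-1]
Gen 2 (s2^-1): push. Stack: [s1^-1 s2^-1]
Gen 3 (s3): push. Stack: [s1^-1 s2^-1 s3]
Gen 4 (s3): push. Stack: [s1^-1 s2^-1 s3 s3]
Gen 5 (s2): push. Stack: [s1^-1 s2^-1 s3 s3 s2]
Gen 6 (s1^-1): push. Stack: [s1^-1 s2^-1 s3 s3 s2 s1^-1]
Gen 7 (s2): push. Stack: [s1^-1 s2^-1 s3 s3 s2 s1^-1 s2]
Gen 8 (s2): push. Stack: [s1^-1 s2^-1 s3 s3 s2 s1^-1 s2 s2]
Gen 9 (s1): push. Stack: [s1^-1 s2^-1 s3 s3 s2 s1^-1 s2 s2 s1]
Gen 10 (s2^-1): push. Stack: [s1^-1 s2^-1 s3 s3 s2 s1^-1 s2 s2 s1 s2^-1]
Reduced word: s1^-1 s2^-1 s3 s3 s2 s1^-1 s2 s2 s1 s2^-1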